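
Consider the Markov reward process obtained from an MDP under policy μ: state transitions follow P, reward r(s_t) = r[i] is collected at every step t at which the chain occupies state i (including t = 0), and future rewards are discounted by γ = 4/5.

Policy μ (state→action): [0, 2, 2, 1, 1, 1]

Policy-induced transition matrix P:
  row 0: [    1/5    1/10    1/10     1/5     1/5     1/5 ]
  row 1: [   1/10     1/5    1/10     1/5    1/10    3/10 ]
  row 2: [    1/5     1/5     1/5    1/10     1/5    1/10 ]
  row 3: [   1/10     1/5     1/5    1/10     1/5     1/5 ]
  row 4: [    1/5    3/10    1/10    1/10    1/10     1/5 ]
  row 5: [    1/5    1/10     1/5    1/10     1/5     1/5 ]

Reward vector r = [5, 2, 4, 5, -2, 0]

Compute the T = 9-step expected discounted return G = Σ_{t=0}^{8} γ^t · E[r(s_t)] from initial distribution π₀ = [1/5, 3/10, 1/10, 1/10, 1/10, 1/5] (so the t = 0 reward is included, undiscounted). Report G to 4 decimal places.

t=0: π = [0.2000, 0.3000, 0.1000, 0.1000, 0.1000, 0.2000], E[r] = 2.3000, γ^t·E[r] = 2.300000, running G = 2.300000
t=1: π = [0.1600, 0.1700, 0.1400, 0.1500, 0.1600, 0.2200], E[r] = 2.1300, γ^t·E[r] = 1.704000, running G = 4.004000
t=2: π = [0.1680, 0.1780, 0.1510, 0.1330, 0.1670, 0.2030], E[r] = 2.1310, γ^t·E[r] = 1.363840, running G = 5.367840
t=3: π = [0.1689, 0.1796, 0.1487, 0.1346, 0.1655, 0.2027], E[r] = 2.1405, γ^t·E[r] = 1.095936, running G = 6.463776
t=4: π = [0.1686, 0.1794, 0.1486, 0.1349, 0.1655, 0.2031], E[r] = 2.1394, γ^t·E[r] = 0.876278, running G = 7.340054
t=5: π = [0.1686, 0.1794, 0.1487, 0.1348, 0.1655, 0.2031], E[r] = 2.1392, γ^t·E[r] = 0.700980, running G = 8.041034
t=6: π = [0.1686, 0.1794, 0.1487, 0.1348, 0.1655, 0.2031], E[r] = 2.1393, γ^t·E[r] = 0.560792, running G = 8.601826
t=7: π = [0.1686, 0.1794, 0.1487, 0.1348, 0.1655, 0.2031], E[r] = 2.1393, γ^t·E[r] = 0.448634, running G = 9.050459
t=8: π = [0.1686, 0.1794, 0.1487, 0.1348, 0.1655, 0.2031], E[r] = 2.1393, γ^t·E[r] = 0.358907, running G = 9.409366

G = 9.4094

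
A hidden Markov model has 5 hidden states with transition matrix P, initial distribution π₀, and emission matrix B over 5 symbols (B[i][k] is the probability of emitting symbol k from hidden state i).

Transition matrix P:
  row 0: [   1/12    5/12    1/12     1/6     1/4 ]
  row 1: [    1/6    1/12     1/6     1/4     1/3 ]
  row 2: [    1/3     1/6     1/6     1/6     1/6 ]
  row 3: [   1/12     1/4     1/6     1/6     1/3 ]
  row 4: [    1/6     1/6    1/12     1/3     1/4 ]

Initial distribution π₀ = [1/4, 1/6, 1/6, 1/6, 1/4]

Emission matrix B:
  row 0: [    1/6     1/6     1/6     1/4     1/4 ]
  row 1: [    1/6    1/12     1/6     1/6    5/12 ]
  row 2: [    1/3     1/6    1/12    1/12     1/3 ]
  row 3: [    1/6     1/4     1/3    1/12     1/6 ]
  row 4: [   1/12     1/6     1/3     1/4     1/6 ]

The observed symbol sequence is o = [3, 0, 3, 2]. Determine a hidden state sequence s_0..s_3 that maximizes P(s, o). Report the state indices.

t=0: δ = [6.250e-02, 2.778e-02, 1.389e-02, 1.389e-02, 6.250e-02]  (obs o_0=3)
t=1: δ = [1.736e-03, 4.340e-03, 1.736e-03, 3.472e-03, 1.302e-03]  ψ = [4, 0, 0, 4, 0]  (obs o_1=0)
t=2: δ = [1.808e-04, 1.447e-04, 6.028e-05, 9.042e-05, 3.617e-04]  ψ = [1, 3, 1, 1, 1]  (obs o_2=3)
t=3: δ = [1.005e-05, 1.256e-05, 2.512e-06, 4.019e-05, 3.014e-05]  ψ = [4, 0, 4, 4, 4]  (obs o_3=2)
backtrack: best end state = 3; path = [0, 1, 4, 3]

path = [0, 1, 4, 3]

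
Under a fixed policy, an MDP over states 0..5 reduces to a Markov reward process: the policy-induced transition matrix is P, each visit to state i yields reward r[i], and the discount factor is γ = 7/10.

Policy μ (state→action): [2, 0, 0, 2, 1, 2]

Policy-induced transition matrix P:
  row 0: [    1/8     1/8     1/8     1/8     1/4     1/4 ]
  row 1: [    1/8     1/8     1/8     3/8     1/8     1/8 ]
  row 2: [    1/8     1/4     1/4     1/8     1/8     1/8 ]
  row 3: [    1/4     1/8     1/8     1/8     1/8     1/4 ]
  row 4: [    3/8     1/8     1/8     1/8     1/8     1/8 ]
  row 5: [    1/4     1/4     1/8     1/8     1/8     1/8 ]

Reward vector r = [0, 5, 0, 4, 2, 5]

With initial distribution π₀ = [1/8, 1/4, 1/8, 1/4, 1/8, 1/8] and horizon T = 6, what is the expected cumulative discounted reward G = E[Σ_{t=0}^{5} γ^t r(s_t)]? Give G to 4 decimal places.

G = 8.2780

t=0: π = [0.1250, 0.2500, 0.1250, 0.2500, 0.1250, 0.1250], E[r] = 3.1250, γ^t·E[r] = 3.125000, running G = 3.125000
t=1: π = [0.2031, 0.1563, 0.1406, 0.1875, 0.1406, 0.1719], E[r] = 2.6719, γ^t·E[r] = 1.870313, running G = 4.995313
t=2: π = [0.2051, 0.1641, 0.1426, 0.1641, 0.1504, 0.1738], E[r] = 2.6465, γ^t·E[r] = 1.296777, running G = 6.292090
t=3: π = [0.2048, 0.1646, 0.1428, 0.1660, 0.1506, 0.1711], E[r] = 2.6438, γ^t·E[r] = 0.906823, running G = 7.198913
t=4: π = [0.2048, 0.1642, 0.1429, 0.1661, 0.1506, 0.1714], E[r] = 2.6438, γ^t·E[r] = 0.634769, running G = 7.833682
t=5: π = [0.2048, 0.1643, 0.1429, 0.1661, 0.1506, 0.1714], E[r] = 2.6437, γ^t·E[r] = 0.444321, running G = 8.278002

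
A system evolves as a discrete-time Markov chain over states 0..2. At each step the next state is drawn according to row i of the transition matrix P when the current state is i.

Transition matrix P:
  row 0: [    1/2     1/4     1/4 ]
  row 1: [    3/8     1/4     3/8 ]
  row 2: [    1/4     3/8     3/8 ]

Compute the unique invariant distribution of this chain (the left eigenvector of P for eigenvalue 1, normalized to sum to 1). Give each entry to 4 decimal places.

Balance equations π_j = Σ_i π_i·P[i][j]:
  π_0 = 1/2·π_0 + 3/8·π_1 + 1/4·π_2
  π_1 = 1/4·π_0 + 1/4·π_1 + 3/8·π_2
  normalize: π_0 + π_1 + π_2 = 1
Solving the linear system gives exactly π = [21/55, 16/55, 18/55].

π = [0.3818, 0.2909, 0.3273]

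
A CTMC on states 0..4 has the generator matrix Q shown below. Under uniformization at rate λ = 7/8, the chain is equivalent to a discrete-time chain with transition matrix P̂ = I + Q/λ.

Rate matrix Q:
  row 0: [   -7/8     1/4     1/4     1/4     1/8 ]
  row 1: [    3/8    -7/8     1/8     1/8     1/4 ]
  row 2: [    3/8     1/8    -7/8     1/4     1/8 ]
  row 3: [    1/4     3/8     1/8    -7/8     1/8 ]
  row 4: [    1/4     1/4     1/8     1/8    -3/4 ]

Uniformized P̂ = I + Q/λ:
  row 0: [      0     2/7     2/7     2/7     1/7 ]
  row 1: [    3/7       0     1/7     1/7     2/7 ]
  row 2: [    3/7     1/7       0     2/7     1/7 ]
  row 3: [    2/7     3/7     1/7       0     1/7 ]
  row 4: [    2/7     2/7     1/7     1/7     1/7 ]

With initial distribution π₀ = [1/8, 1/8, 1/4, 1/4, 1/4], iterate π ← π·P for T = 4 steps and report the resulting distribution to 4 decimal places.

t=0: π = [0.1250, 0.1250, 0.2500, 0.2500, 0.2500]
t=1: π = [0.3036, 0.2500, 0.1250, 0.1607, 0.1607]
t=2: π = [0.2526, 0.2194, 0.1684, 0.1811, 0.1786]
t=3: π = [0.2690, 0.2249, 0.1549, 0.1771, 0.1742]
t=4: π = [0.2631, 0.2246, 0.1592, 0.1781, 0.1750]

π = [0.2631, 0.2246, 0.1592, 0.1781, 0.1750]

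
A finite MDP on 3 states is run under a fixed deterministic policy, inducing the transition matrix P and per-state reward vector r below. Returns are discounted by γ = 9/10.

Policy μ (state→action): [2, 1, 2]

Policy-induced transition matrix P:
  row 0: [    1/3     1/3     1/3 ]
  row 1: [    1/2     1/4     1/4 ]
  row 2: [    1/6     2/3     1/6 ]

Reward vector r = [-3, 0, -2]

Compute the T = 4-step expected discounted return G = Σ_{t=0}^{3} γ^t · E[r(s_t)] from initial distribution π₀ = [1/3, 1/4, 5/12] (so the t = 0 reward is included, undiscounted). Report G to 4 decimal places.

t=0: π = [0.3333, 0.2500, 0.4167], E[r] = -1.8333, γ^t·E[r] = -1.833333, running G = -1.833333
t=1: π = [0.3056, 0.4514, 0.2431], E[r] = -1.4028, γ^t·E[r] = -1.262500, running G = -3.095833
t=2: π = [0.3681, 0.3767, 0.2552], E[r] = -1.6146, γ^t·E[r] = -1.307813, running G = -4.403646
t=3: π = [0.3536, 0.3870, 0.2594], E[r] = -1.5796, γ^t·E[r] = -1.151508, running G = -5.555154

G = -5.5552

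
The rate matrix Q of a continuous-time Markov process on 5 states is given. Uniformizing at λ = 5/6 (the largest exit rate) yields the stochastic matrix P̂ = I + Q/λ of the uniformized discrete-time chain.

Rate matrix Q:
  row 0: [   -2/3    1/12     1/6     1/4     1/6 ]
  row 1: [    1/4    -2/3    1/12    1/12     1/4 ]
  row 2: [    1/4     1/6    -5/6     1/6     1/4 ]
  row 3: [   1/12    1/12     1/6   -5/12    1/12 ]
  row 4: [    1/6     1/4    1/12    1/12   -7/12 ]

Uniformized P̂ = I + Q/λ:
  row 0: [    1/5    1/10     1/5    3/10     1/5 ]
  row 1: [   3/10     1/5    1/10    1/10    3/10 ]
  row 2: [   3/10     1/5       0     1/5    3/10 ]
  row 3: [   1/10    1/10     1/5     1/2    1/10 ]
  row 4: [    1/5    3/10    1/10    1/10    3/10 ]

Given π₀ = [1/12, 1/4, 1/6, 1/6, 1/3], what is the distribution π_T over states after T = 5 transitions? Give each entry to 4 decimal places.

π = [0.2055, 0.1768, 0.1328, 0.2563, 0.2285]

t=0: π = [0.0833, 0.2500, 0.1667, 0.1667, 0.3333]
t=1: π = [0.2250, 0.2083, 0.1083, 0.2000, 0.2583]
t=2: π = [0.2117, 0.1833, 0.1317, 0.2358, 0.2375]
t=3: π = [0.2079, 0.1790, 0.1316, 0.2498, 0.2317]
t=4: π = [0.2061, 0.1774, 0.1326, 0.2547, 0.2292]
t=5: π = [0.2055, 0.1768, 0.1328, 0.2563, 0.2285]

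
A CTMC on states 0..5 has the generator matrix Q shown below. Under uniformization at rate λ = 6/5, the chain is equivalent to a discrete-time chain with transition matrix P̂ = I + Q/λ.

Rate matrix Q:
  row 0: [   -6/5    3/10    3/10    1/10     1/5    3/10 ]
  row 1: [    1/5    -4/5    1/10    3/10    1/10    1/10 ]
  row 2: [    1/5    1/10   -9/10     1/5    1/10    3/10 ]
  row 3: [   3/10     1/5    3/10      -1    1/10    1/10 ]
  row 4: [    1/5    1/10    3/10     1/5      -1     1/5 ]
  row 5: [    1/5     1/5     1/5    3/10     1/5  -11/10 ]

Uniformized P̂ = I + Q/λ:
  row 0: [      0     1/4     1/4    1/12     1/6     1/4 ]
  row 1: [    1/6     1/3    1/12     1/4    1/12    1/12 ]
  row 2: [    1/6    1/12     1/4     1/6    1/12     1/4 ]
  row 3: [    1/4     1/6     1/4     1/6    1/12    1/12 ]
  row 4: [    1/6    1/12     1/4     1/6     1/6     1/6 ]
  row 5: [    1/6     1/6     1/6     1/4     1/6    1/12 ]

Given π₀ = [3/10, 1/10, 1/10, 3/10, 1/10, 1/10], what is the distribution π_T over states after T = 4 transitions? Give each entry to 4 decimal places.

π = [0.1558, 0.1830, 0.2067, 0.1817, 0.1190, 0.1537]

t=0: π = [0.3000, 0.1000, 0.1000, 0.3000, 0.1000, 0.1000]
t=1: π = [0.1417, 0.1917, 0.2250, 0.1583, 0.1250, 0.1583]
t=2: π = [0.1563, 0.1813, 0.2049, 0.1840, 0.1188, 0.1549]
t=3: π = [0.1560, 0.1829, 0.2069, 0.1817, 0.1192, 0.1534]
t=4: π = [0.1558, 0.1830, 0.2067, 0.1817, 0.1190, 0.1537]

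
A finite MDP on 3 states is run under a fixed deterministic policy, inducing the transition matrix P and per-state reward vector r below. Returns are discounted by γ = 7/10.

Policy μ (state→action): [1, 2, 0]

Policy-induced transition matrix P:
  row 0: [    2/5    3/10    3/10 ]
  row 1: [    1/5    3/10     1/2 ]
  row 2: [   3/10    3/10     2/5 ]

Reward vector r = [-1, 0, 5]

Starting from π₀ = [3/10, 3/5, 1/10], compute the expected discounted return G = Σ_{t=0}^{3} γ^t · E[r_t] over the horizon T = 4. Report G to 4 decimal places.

t=0: π = [0.3000, 0.6000, 0.1000], E[r] = 0.2000, γ^t·E[r] = 0.200000, running G = 0.200000
t=1: π = [0.2700, 0.3000, 0.4300], E[r] = 1.8800, γ^t·E[r] = 1.316000, running G = 1.516000
t=2: π = [0.2970, 0.3000, 0.4030], E[r] = 1.7180, γ^t·E[r] = 0.841820, running G = 2.357820
t=3: π = [0.2997, 0.3000, 0.4003], E[r] = 1.7018, γ^t·E[r] = 0.583717, running G = 2.941537

G = 2.9415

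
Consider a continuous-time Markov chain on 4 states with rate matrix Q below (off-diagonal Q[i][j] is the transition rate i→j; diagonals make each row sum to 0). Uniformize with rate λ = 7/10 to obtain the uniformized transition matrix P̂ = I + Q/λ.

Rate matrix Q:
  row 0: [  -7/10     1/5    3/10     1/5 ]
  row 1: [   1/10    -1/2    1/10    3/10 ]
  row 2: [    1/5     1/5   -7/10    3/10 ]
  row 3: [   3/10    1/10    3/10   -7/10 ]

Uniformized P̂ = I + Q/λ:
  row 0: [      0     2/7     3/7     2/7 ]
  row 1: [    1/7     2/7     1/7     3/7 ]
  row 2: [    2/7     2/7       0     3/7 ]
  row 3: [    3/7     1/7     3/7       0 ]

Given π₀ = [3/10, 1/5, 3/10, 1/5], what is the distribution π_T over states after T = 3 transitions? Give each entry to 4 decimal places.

t=0: π = [0.3000, 0.2000, 0.3000, 0.2000]
t=1: π = [0.2000, 0.2571, 0.2429, 0.3000]
t=2: π = [0.2347, 0.2429, 0.2510, 0.2714]
t=3: π = [0.2227, 0.2469, 0.2516, 0.2787]

π = [0.2227, 0.2469, 0.2516, 0.2787]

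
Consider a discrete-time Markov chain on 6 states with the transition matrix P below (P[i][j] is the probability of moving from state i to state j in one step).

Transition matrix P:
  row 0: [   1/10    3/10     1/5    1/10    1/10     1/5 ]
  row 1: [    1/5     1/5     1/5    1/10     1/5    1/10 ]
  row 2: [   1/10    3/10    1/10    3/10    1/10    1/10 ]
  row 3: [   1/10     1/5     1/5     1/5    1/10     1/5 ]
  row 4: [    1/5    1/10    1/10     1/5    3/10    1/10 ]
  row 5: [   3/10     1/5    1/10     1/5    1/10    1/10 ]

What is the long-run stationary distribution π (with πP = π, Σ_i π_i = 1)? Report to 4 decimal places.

π = [0.1637, 0.2167, 0.1558, 0.1775, 0.1521, 0.1341]

Balance equations π_j = Σ_i π_i·P[i][j]:
  π_0 = 1/10·π_0 + 1/5·π_1 + 1/10·π_2 + 1/10·π_3 + 1/5·π_4 + 3/10·π_5
  π_1 = 3/10·π_0 + 1/5·π_1 + 3/10·π_2 + 1/5·π_3 + 1/10·π_4 + 1/5·π_5
  π_2 = 1/5·π_0 + 1/5·π_1 + 1/10·π_2 + 1/5·π_3 + 1/10·π_4 + 1/10·π_5
  π_3 = 1/10·π_0 + 1/10·π_1 + 3/10·π_2 + 1/5·π_3 + 1/5·π_4 + 1/5·π_5
  π_4 = 1/10·π_0 + 1/5·π_1 + 1/10·π_2 + 1/10·π_3 + 3/10·π_4 + 1/10·π_5
  normalize: π_0 + π_1 + π_2 + π_3 + π_4 + π_5 = 1
Solving the linear system gives exactly π = [5257/32112, 145/669, 5003/32112, 5701/32112, 407/2676, 4307/32112].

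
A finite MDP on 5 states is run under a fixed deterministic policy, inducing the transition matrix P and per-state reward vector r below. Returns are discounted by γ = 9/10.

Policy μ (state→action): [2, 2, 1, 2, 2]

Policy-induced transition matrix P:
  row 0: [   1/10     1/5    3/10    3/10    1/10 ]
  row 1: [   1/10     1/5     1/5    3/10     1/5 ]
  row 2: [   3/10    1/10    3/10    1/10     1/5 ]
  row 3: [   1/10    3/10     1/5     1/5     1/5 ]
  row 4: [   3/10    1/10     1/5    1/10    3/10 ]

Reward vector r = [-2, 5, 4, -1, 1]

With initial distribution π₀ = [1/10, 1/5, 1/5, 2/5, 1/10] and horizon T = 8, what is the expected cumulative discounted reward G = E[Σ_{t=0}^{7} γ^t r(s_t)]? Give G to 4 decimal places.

G = 8.3955

t=0: π = [0.1000, 0.2000, 0.2000, 0.4000, 0.1000], E[r] = 1.3000, γ^t·E[r] = 1.300000, running G = 1.300000
t=1: π = [0.1600, 0.2100, 0.2300, 0.2000, 0.2000], E[r] = 1.6500, γ^t·E[r] = 1.485000, running G = 2.785000
t=2: π = [0.1860, 0.1770, 0.2390, 0.1940, 0.2040], E[r] = 1.4790, γ^t·E[r] = 1.197990, running G = 3.982990
t=3: π = [0.1886, 0.1751, 0.2425, 0.1920, 0.2018], E[r] = 1.4781, γ^t·E[r] = 1.077535, running G = 5.060525
t=4: π = [0.1889, 0.1748, 0.2431, 0.1919, 0.2013], E[r] = 1.4780, γ^t·E[r] = 0.969683, running G = 6.030208
t=5: π = [0.1889, 0.1748, 0.2432, 0.1919, 0.2012], E[r] = 1.4781, γ^t·E[r] = 0.872801, running G = 6.903009
t=6: π = [0.1889, 0.1747, 0.2432, 0.1919, 0.2012], E[r] = 1.4781, γ^t·E[r] = 0.785529, running G = 7.688538
t=7: π = [0.1889, 0.1747, 0.2432, 0.1919, 0.2012], E[r] = 1.4781, γ^t·E[r] = 0.706977, running G = 8.395516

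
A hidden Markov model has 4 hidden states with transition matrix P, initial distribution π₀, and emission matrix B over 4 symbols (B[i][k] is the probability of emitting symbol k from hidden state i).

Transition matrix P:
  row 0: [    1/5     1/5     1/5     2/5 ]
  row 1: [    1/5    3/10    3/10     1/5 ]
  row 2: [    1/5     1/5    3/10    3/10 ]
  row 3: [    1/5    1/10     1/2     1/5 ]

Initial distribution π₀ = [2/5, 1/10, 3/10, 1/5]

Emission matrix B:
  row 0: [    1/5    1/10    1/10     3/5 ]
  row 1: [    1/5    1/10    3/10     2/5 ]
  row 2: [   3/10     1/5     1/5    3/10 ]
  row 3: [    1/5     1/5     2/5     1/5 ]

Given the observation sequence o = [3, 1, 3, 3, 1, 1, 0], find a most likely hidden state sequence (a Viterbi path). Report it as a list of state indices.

path = [0, 3, 2, 0, 3, 2, 2]

t=0: δ = [2.400e-01, 4.000e-02, 9.000e-02, 4.000e-02]  (obs o_0=3)
t=1: δ = [4.800e-03, 4.800e-03, 9.600e-03, 1.920e-02]  ψ = [0, 0, 0, 0]  (obs o_1=1)
t=2: δ = [2.304e-03, 7.680e-04, 2.880e-03, 7.680e-04]  ψ = [3, 2, 3, 3]  (obs o_2=3)
t=3: δ = [3.456e-04, 2.304e-04, 2.592e-04, 1.843e-04]  ψ = [2, 2, 2, 0]  (obs o_3=3)
t=4: δ = [6.912e-06, 6.912e-06, 1.843e-05, 2.765e-05]  ψ = [0, 0, 3, 0]  (obs o_4=1)
t=5: δ = [5.530e-07, 3.686e-07, 2.765e-06, 1.106e-06]  ψ = [3, 2, 3, 2]  (obs o_5=1)
t=6: δ = [1.106e-07, 1.106e-07, 2.488e-07, 1.659e-07]  ψ = [2, 2, 2, 2]  (obs o_6=0)
backtrack: best end state = 2; path = [0, 3, 2, 0, 3, 2, 2]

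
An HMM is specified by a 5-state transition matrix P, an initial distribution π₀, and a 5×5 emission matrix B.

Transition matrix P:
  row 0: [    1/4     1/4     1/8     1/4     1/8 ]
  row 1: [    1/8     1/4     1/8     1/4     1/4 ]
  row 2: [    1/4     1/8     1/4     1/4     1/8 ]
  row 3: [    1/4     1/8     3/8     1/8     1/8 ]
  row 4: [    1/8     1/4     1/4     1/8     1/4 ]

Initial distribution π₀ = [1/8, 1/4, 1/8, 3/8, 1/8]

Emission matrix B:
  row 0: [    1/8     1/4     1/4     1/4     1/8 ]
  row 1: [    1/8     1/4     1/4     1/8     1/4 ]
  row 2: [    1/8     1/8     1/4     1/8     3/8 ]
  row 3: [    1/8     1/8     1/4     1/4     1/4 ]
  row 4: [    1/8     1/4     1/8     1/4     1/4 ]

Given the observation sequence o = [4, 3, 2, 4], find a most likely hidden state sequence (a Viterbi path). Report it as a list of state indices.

path = [3, 0, 3, 2]

t=0: δ = [1.562e-02, 6.250e-02, 4.688e-02, 9.375e-02, 3.125e-02]  (obs o_0=4)
t=1: δ = [5.859e-03, 1.953e-03, 4.395e-03, 3.906e-03, 3.906e-03]  ψ = [3, 1, 3, 1, 1]  (obs o_1=3)
t=2: δ = [3.662e-04, 3.662e-04, 3.662e-04, 3.662e-04, 1.221e-04]  ψ = [0, 0, 3, 0, 4]  (obs o_2=2)
t=3: δ = [1.144e-05, 2.289e-05, 5.150e-05, 2.289e-05, 2.289e-05]  ψ = [0, 0, 3, 0, 1]  (obs o_3=4)
backtrack: best end state = 2; path = [3, 0, 3, 2]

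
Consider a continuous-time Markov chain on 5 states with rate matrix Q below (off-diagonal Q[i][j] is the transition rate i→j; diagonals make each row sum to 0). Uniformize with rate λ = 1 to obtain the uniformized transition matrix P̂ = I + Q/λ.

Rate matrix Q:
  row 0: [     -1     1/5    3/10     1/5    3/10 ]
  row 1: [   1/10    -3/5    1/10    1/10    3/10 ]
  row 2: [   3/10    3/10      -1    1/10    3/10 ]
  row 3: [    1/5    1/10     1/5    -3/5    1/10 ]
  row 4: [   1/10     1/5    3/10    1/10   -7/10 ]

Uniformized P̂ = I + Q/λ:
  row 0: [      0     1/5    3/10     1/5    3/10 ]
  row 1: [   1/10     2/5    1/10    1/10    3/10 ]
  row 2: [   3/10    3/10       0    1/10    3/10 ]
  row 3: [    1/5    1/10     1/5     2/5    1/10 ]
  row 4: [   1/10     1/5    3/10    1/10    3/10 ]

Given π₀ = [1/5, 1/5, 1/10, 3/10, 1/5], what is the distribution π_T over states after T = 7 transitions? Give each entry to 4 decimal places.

π = [0.1383, 0.2521, 0.1795, 0.1627, 0.2674]

t=0: π = [0.2000, 0.2000, 0.1000, 0.3000, 0.2000]
t=1: π = [0.1300, 0.2200, 0.2000, 0.2100, 0.2400]
t=2: π = [0.1480, 0.2430, 0.1750, 0.1760, 0.2580]
t=3: π = [0.1378, 0.2485, 0.1813, 0.1676, 0.2648]
t=4: π = [0.1392, 0.2511, 0.1792, 0.1641, 0.2665]
t=5: π = [0.1383, 0.2517, 0.1796, 0.1631, 0.2672]
t=6: π = [0.1384, 0.2520, 0.1795, 0.1628, 0.2674]
t=7: π = [0.1383, 0.2521, 0.1795, 0.1627, 0.2674]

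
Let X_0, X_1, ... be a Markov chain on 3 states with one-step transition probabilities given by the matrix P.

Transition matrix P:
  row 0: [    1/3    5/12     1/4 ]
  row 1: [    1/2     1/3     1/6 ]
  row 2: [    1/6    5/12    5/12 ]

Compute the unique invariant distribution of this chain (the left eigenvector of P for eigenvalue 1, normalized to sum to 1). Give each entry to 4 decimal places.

π = [0.3538, 0.3846, 0.2615]

Balance equations π_j = Σ_i π_i·P[i][j]:
  π_0 = 1/3·π_0 + 1/2·π_1 + 1/6·π_2
  π_1 = 5/12·π_0 + 1/3·π_1 + 5/12·π_2
  normalize: π_0 + π_1 + π_2 = 1
Solving the linear system gives exactly π = [23/65, 5/13, 17/65].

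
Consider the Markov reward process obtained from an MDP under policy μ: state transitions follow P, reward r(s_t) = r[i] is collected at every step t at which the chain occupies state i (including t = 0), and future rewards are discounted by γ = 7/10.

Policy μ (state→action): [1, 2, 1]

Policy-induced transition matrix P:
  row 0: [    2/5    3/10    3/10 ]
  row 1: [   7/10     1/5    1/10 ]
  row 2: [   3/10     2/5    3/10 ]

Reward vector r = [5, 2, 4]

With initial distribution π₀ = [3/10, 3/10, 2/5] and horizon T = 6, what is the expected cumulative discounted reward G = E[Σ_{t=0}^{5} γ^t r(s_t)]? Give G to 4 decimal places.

G = 11.1944

t=0: π = [0.3000, 0.3000, 0.4000], E[r] = 3.7000, γ^t·E[r] = 3.700000, running G = 3.700000
t=1: π = [0.4500, 0.3100, 0.2400], E[r] = 3.8300, γ^t·E[r] = 2.681000, running G = 6.381000
t=2: π = [0.4690, 0.2930, 0.2380], E[r] = 3.8830, γ^t·E[r] = 1.902670, running G = 8.283670
t=3: π = [0.4641, 0.2945, 0.2414], E[r] = 3.8751, γ^t·E[r] = 1.329159, running G = 9.612829
t=4: π = [0.4642, 0.2947, 0.2411], E[r] = 3.8748, γ^t·E[r] = 0.930347, running G = 10.543176
t=5: π = [0.4643, 0.2946, 0.2411], E[r] = 3.8750, γ^t·E[r] = 0.651274, running G = 11.194450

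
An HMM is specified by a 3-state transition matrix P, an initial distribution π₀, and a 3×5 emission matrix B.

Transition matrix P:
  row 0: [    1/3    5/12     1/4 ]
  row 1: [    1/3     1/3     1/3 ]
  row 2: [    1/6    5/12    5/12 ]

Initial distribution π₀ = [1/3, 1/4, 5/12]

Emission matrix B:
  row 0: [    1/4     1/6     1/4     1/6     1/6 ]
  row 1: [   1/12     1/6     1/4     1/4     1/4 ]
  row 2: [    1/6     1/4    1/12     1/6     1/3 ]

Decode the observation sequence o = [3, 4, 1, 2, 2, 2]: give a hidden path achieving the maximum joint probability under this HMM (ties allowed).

path = [2, 2, 2, 1, 0, 1]

t=0: δ = [5.556e-02, 6.250e-02, 6.944e-02]  (obs o_0=3)
t=1: δ = [3.472e-03, 7.234e-03, 9.645e-03]  ψ = [1, 2, 2]  (obs o_1=4)
t=2: δ = [4.019e-04, 6.698e-04, 1.005e-03]  ψ = [1, 2, 2]  (obs o_2=1)
t=3: δ = [5.582e-05, 1.047e-04, 3.489e-05]  ψ = [1, 2, 2]  (obs o_3=2)
t=4: δ = [8.721e-06, 8.721e-06, 2.907e-06]  ψ = [1, 1, 1]  (obs o_4=2)
t=5: δ = [7.268e-07, 9.085e-07, 2.423e-07]  ψ = [0, 0, 1]  (obs o_5=2)
backtrack: best end state = 1; path = [2, 2, 2, 1, 0, 1]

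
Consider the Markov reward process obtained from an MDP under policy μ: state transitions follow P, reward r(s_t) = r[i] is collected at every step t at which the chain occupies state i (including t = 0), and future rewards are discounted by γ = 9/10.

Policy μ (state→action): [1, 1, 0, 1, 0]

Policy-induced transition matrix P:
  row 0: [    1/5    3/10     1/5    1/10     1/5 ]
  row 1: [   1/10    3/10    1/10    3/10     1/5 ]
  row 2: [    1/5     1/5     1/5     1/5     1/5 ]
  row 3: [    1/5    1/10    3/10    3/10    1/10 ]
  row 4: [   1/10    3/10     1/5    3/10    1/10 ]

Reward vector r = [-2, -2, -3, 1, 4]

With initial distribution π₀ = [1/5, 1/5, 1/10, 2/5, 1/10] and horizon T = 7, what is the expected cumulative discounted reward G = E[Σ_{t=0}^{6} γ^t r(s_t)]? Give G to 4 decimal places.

t=0: π = [0.2000, 0.2000, 0.1000, 0.4000, 0.1000], E[r] = -0.3000, γ^t·E[r] = -0.300000, running G = -0.300000
t=1: π = [0.1700, 0.2100, 0.2200, 0.2500, 0.1500], E[r] = -0.5700, γ^t·E[r] = -0.513000, running G = -0.813000
t=2: π = [0.1640, 0.2280, 0.2040, 0.2440, 0.1600], E[r] = -0.5120, γ^t·E[r] = -0.414720, running G = -1.227720
t=3: π = [0.1612, 0.2308, 0.2016, 0.2468, 0.1596], E[r] = -0.5036, γ^t·E[r] = -0.367124, running G = -1.594844
t=4: π = [0.1610, 0.2305, 0.2016, 0.2476, 0.1594], E[r] = -0.5026, γ^t·E[r] = -0.329782, running G = -1.924627
t=5: π = [0.1610, 0.2303, 0.2017, 0.2476, 0.1593], E[r] = -0.5029, γ^t·E[r] = -0.296983, running G = -2.221610
t=6: π = [0.1610, 0.2303, 0.2017, 0.2476, 0.1593], E[r] = -0.5030, γ^t·E[r] = -0.267329, running G = -2.488939

G = -2.4889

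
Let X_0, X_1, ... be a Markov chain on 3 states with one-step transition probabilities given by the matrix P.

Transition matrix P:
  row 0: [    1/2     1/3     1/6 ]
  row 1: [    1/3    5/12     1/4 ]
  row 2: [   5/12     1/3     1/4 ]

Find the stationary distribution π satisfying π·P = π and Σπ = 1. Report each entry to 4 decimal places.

Balance equations π_j = Σ_i π_i·P[i][j]:
  π_0 = 1/2·π_0 + 1/3·π_1 + 5/12·π_2
  π_1 = 1/3·π_0 + 5/12·π_1 + 1/3·π_2
  normalize: π_0 + π_1 + π_2 = 1
Solving the linear system gives exactly π = [51/121, 4/11, 26/121].

π = [0.4215, 0.3636, 0.2149]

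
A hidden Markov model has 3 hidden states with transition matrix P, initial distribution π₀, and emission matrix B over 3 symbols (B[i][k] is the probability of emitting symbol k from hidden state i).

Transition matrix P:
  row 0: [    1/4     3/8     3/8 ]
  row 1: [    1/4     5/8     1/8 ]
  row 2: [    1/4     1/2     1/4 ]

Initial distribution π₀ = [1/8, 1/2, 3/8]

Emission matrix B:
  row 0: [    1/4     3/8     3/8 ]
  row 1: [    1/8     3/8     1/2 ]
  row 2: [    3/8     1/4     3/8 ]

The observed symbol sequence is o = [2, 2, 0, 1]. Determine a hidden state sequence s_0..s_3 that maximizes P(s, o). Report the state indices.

t=0: δ = [4.688e-02, 2.500e-01, 1.406e-01]  (obs o_0=2)
t=1: δ = [2.344e-02, 7.812e-02, 1.318e-02]  ψ = [1, 1, 2]  (obs o_1=2)
t=2: δ = [4.883e-03, 6.104e-03, 3.662e-03]  ψ = [1, 1, 1]  (obs o_2=0)
t=3: δ = [5.722e-04, 1.431e-03, 4.578e-04]  ψ = [1, 1, 0]  (obs o_3=1)
backtrack: best end state = 1; path = [1, 1, 1, 1]

path = [1, 1, 1, 1]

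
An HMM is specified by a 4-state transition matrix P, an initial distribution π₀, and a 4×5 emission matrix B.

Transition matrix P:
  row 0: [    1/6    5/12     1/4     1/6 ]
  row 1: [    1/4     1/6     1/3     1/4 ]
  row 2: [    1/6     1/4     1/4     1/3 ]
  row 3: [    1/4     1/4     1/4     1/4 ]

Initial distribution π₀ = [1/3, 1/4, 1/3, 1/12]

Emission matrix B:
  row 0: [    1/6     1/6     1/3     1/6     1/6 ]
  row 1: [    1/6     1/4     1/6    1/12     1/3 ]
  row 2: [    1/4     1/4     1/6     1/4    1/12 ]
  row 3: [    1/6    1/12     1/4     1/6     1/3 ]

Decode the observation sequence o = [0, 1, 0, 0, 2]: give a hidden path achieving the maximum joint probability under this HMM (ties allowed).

t=0: δ = [5.556e-02, 4.167e-02, 8.333e-02, 1.389e-02]  (obs o_0=0)
t=1: δ = [2.315e-03, 5.787e-03, 5.208e-03, 2.315e-03]  ψ = [2, 0, 2, 2]  (obs o_1=1)
t=2: δ = [2.411e-04, 2.170e-04, 4.823e-04, 2.894e-04]  ψ = [1, 2, 1, 2]  (obs o_2=0)
t=3: δ = [1.340e-05, 2.009e-05, 3.014e-05, 2.679e-05]  ψ = [2, 2, 2, 2]  (obs o_3=0)
t=4: δ = [2.233e-06, 1.256e-06, 1.256e-06, 2.512e-06]  ψ = [3, 2, 2, 2]  (obs o_4=2)
backtrack: best end state = 3; path = [0, 1, 2, 2, 3]

path = [0, 1, 2, 2, 3]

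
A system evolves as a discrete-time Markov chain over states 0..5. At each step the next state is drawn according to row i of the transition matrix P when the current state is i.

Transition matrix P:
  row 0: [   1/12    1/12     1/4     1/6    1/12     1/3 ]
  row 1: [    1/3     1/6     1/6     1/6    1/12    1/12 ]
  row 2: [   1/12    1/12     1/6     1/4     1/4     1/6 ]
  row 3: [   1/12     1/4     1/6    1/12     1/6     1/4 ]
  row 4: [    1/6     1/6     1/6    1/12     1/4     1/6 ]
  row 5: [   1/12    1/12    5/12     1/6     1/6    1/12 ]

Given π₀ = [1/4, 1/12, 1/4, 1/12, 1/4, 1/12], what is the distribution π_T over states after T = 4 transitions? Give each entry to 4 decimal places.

π = [0.1321, 0.1358, 0.2215, 0.1571, 0.1776, 0.1759]

t=0: π = [0.2500, 0.0833, 0.2500, 0.0833, 0.2500, 0.0833]
t=1: π = [0.1250, 0.1250, 0.2083, 0.1597, 0.1806, 0.2014]
t=2: π = [0.1296, 0.1354, 0.2274, 0.1557, 0.1782, 0.1736]
t=3: π = [0.1320, 0.1354, 0.2209, 0.1578, 0.1784, 0.1755]
t=4: π = [0.1321, 0.1358, 0.2215, 0.1571, 0.1776, 0.1759]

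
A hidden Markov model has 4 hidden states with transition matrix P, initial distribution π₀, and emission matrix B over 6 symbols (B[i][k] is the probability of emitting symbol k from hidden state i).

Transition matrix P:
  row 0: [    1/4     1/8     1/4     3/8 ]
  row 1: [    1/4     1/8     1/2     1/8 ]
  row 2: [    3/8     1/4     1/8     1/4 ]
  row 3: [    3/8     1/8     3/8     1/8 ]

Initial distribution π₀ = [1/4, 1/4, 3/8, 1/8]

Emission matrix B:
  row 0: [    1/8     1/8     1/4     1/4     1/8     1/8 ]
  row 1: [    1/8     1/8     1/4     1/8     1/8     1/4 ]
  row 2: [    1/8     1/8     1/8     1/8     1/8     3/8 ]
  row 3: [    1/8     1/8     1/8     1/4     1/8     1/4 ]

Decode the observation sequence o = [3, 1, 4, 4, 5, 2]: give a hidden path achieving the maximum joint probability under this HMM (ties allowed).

path = [0, 3, 0, 3, 2, 0]

t=0: δ = [6.250e-02, 3.125e-02, 4.688e-02, 3.125e-02]  (obs o_0=3)
t=1: δ = [2.197e-03, 1.465e-03, 1.953e-03, 2.930e-03]  ψ = [2, 2, 0, 0]  (obs o_1=1)
t=2: δ = [1.373e-04, 6.104e-05, 1.373e-04, 1.030e-04]  ψ = [3, 2, 3, 0]  (obs o_2=4)
t=3: δ = [6.437e-06, 4.292e-06, 4.828e-06, 6.437e-06]  ψ = [2, 2, 3, 0]  (obs o_3=4)
t=4: δ = [3.017e-07, 3.017e-07, 9.052e-07, 6.035e-07]  ψ = [3, 2, 3, 0]  (obs o_4=5)
t=5: δ = [8.487e-08, 5.658e-08, 2.829e-08, 2.829e-08]  ψ = [2, 2, 3, 2]  (obs o_5=2)
backtrack: best end state = 0; path = [0, 3, 0, 3, 2, 0]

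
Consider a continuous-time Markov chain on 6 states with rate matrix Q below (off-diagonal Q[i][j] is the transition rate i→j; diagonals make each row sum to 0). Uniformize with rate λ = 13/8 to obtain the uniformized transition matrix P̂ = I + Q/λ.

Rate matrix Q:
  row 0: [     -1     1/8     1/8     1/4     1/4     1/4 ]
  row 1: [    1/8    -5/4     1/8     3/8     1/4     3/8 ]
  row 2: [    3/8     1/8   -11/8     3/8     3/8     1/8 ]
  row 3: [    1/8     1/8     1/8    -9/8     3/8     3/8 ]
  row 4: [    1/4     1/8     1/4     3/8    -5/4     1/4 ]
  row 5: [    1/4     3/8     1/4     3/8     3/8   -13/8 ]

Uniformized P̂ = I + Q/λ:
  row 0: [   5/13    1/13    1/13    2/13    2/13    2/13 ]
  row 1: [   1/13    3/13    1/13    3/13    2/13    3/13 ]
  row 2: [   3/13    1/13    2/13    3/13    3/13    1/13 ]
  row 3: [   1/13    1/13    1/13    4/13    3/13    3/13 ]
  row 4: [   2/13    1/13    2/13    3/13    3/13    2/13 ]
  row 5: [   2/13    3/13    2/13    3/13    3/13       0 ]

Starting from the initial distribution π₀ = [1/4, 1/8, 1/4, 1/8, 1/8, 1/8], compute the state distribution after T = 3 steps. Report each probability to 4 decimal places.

t=0: π = [0.2500, 0.1250, 0.2500, 0.1250, 0.1250, 0.1250]
t=1: π = [0.2115, 0.1154, 0.1154, 0.2212, 0.2019, 0.1346]
t=2: π = [0.1857, 0.1154, 0.1117, 0.2315, 0.2056, 0.1501]
t=3: π = [0.1786, 0.1178, 0.1129, 0.2343, 0.2076, 0.1488]

π = [0.1786, 0.1178, 0.1129, 0.2343, 0.2076, 0.1488]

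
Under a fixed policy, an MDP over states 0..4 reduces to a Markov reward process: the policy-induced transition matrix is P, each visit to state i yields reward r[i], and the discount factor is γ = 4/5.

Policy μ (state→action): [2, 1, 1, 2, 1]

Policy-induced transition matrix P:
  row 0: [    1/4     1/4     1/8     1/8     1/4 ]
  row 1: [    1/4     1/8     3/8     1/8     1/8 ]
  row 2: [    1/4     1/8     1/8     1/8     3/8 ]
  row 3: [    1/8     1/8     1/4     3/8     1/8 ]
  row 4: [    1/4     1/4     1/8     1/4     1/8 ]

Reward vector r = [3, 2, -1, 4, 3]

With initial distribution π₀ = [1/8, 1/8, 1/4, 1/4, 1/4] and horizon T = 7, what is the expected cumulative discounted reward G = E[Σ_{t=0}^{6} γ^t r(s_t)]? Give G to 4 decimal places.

t=0: π = [0.1250, 0.1250, 0.2500, 0.2500, 0.2500], E[r] = 2.1250, γ^t·E[r] = 2.125000, running G = 2.125000
t=1: π = [0.2188, 0.1719, 0.1875, 0.2188, 0.2031], E[r] = 2.2969, γ^t·E[r] = 1.837500, running G = 3.962500
t=2: π = [0.2227, 0.1777, 0.1953, 0.2051, 0.1992], E[r] = 2.2461, γ^t·E[r] = 1.437500, running G = 5.400000
t=3: π = [0.2244, 0.1777, 0.1951, 0.2012, 0.2017], E[r] = 2.2432, γ^t·E[r] = 1.148500, running G = 6.548500
t=4: π = [0.2249, 0.1783, 0.1946, 0.2005, 0.2018], E[r] = 2.2439, γ^t·E[r] = 0.919113, running G = 7.467613
t=5: π = [0.2249, 0.1783, 0.1946, 0.2004, 0.2018], E[r] = 2.2435, γ^t·E[r] = 0.735155, running G = 8.202768
t=6: π = [0.2250, 0.1783, 0.1946, 0.2003, 0.2018], E[r] = 2.2435, γ^t·E[r] = 0.588110, running G = 8.790878

G = 8.7909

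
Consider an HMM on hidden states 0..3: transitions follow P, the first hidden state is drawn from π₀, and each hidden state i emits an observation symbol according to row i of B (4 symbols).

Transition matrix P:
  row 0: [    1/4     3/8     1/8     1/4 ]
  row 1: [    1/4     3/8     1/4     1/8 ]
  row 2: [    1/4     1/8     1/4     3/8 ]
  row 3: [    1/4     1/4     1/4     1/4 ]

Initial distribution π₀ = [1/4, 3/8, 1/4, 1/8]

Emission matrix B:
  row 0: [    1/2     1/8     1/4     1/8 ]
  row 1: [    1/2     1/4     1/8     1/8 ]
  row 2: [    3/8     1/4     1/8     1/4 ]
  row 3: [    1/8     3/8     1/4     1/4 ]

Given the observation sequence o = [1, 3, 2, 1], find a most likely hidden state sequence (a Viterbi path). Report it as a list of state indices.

path = [1, 2, 3, 3]

t=0: δ = [3.125e-02, 9.375e-02, 6.250e-02, 4.688e-02]  (obs o_0=1)
t=1: δ = [2.930e-03, 4.395e-03, 5.859e-03, 5.859e-03]  ψ = [1, 1, 1, 2]  (obs o_1=3)
t=2: δ = [3.662e-04, 2.060e-04, 1.831e-04, 5.493e-04]  ψ = [2, 1, 2, 2]  (obs o_2=2)
t=3: δ = [1.717e-05, 3.433e-05, 3.433e-05, 5.150e-05]  ψ = [3, 0, 3, 3]  (obs o_3=1)
backtrack: best end state = 3; path = [1, 2, 3, 3]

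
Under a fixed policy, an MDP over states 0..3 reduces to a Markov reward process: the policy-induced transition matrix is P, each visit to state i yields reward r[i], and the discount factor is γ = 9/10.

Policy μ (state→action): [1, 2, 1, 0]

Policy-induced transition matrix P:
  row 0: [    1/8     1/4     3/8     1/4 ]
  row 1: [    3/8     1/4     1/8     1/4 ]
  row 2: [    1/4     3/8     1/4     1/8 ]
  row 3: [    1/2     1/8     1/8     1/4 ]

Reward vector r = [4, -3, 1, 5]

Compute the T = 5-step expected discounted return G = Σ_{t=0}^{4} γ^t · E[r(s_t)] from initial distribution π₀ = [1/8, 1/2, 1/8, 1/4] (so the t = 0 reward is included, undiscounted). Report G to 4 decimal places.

G = 6.1880

t=0: π = [0.1250, 0.5000, 0.1250, 0.2500], E[r] = 0.3750, γ^t·E[r] = 0.375000, running G = 0.375000
t=1: π = [0.3594, 0.2344, 0.1719, 0.2344], E[r] = 2.0781, γ^t·E[r] = 1.870313, running G = 2.245313
t=2: π = [0.2930, 0.2422, 0.2363, 0.2285], E[r] = 1.8242, γ^t·E[r] = 1.477617, running G = 3.722930
t=3: π = [0.3008, 0.2510, 0.2278, 0.2205], E[r] = 1.7803, γ^t·E[r] = 1.297819, running G = 5.020749
t=4: π = [0.2989, 0.2509, 0.2287, 0.2215], E[r] = 1.7791, γ^t·E[r] = 1.167277, running G = 6.188026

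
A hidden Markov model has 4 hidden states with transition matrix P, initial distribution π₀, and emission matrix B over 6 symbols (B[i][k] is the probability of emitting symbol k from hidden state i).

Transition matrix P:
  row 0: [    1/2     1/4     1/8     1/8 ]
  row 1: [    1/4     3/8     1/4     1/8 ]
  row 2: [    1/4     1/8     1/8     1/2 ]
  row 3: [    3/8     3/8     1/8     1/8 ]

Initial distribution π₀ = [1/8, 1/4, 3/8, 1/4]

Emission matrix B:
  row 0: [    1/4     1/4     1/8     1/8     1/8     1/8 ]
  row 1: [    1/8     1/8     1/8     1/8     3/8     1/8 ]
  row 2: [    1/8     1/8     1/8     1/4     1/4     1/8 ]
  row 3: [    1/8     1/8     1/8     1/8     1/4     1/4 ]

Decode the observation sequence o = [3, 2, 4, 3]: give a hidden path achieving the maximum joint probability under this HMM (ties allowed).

t=0: δ = [1.562e-02, 3.125e-02, 9.375e-02, 3.125e-02]  (obs o_0=3)
t=1: δ = [2.930e-03, 1.465e-03, 1.465e-03, 5.859e-03]  ψ = [2, 1, 2, 2]  (obs o_1=2)
t=2: δ = [2.747e-04, 8.240e-04, 1.831e-04, 1.831e-04]  ψ = [3, 3, 3, 2]  (obs o_2=4)
t=3: δ = [2.575e-05, 3.862e-05, 5.150e-05, 1.287e-05]  ψ = [1, 1, 1, 1]  (obs o_3=3)
backtrack: best end state = 2; path = [2, 3, 1, 2]

path = [2, 3, 1, 2]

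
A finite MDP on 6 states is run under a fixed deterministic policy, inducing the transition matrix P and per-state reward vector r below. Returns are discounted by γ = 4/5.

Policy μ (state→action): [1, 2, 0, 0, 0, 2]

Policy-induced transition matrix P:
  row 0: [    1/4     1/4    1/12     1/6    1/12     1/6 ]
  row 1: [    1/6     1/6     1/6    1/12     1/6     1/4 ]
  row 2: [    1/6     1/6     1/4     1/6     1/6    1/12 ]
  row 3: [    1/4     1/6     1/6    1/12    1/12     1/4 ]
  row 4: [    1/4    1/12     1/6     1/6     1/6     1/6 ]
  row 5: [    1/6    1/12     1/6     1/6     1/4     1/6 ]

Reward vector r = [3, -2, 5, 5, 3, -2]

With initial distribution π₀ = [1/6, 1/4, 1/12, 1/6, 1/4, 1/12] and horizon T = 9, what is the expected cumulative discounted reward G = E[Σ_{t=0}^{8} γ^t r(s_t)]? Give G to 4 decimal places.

G = 8.2134

t=0: π = [0.1667, 0.2500, 0.0833, 0.1667, 0.2500, 0.0833], E[r] = 1.8333, γ^t·E[r] = 1.833333, running G = 1.833333
t=1: π = [0.2153, 0.1528, 0.1597, 0.1319, 0.1458, 0.1944], E[r] = 1.8472, γ^t·E[r] = 1.477778, running G = 3.311111
t=2: π = [0.2078, 0.1563, 0.1620, 0.1429, 0.1539, 0.1771], E[r] = 1.9433, γ^t·E[r] = 1.243704, running G = 4.554815
t=3: π = [0.2087, 0.1564, 0.1629, 0.1417, 0.1522, 0.1781], E[r] = 1.9367, γ^t·E[r] = 0.991605, running G = 5.546420
t=4: π = [0.2086, 0.1565, 0.1628, 0.1418, 0.1523, 0.1779], E[r] = 1.9370, γ^t·E[r] = 0.793379, running G = 6.339799
t=5: π = [0.2086, 0.1565, 0.1629, 0.1418, 0.1523, 0.1780], E[r] = 1.9369, γ^t·E[r] = 0.634682, running G = 6.974481
t=6: π = [0.2086, 0.1565, 0.1629, 0.1418, 0.1523, 0.1780], E[r] = 1.9369, γ^t·E[r] = 0.507753, running G = 7.482234
t=7: π = [0.2086, 0.1565, 0.1629, 0.1418, 0.1523, 0.1780], E[r] = 1.9369, γ^t·E[r] = 0.406202, running G = 7.888436
t=8: π = [0.2086, 0.1565, 0.1629, 0.1418, 0.1523, 0.1780], E[r] = 1.9369, γ^t·E[r] = 0.324962, running G = 8.213398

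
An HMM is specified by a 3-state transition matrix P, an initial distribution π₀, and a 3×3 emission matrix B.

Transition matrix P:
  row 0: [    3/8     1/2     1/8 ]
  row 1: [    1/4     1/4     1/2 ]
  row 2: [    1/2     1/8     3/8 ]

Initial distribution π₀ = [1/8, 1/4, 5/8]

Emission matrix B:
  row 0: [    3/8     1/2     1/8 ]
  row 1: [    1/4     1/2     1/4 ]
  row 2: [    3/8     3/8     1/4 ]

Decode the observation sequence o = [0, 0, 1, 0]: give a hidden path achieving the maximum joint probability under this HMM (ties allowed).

t=0: δ = [4.688e-02, 6.250e-02, 2.344e-01]  (obs o_0=0)
t=1: δ = [4.395e-02, 7.324e-03, 3.296e-02]  ψ = [2, 2, 2]  (obs o_1=0)
t=2: δ = [8.240e-03, 1.099e-02, 4.635e-03]  ψ = [0, 0, 2]  (obs o_2=1)
t=3: δ = [1.159e-03, 1.030e-03, 2.060e-03]  ψ = [0, 0, 1]  (obs o_3=0)
backtrack: best end state = 2; path = [2, 0, 1, 2]

path = [2, 0, 1, 2]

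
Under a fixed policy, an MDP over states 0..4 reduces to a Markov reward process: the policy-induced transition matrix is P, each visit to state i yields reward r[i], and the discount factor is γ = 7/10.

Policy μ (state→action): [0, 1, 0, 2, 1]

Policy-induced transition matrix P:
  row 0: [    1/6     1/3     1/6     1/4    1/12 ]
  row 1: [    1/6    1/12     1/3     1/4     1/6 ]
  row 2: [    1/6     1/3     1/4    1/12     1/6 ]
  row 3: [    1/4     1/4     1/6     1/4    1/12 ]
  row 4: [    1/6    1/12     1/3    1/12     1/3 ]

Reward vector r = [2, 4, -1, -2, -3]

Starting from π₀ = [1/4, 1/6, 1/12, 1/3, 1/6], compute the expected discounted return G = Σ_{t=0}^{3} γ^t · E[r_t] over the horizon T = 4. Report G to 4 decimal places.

t=0: π = [0.2500, 0.1667, 0.0833, 0.3333, 0.1667], E[r] = -0.0833, γ^t·E[r] = -0.083333, running G = -0.083333
t=1: π = [0.1944, 0.2222, 0.2292, 0.2083, 0.1458], E[r] = 0.1944, γ^t·E[r] = 0.136111, running G = 0.052778
t=2: π = [0.1840, 0.2240, 0.2471, 0.1875, 0.1574], E[r] = 0.1696, γ^t·E[r] = 0.083084, running G = 0.135862
t=3: π = [0.1823, 0.2224, 0.2508, 0.1826, 0.1619], E[r] = 0.1522, γ^t·E[r] = 0.052221, running G = 0.188083

G = 0.1881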